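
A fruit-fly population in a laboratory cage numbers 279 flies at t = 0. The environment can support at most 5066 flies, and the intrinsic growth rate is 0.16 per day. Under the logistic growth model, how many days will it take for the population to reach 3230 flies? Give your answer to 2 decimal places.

21.30 days

A = (K − N₀)/N₀ = (5066 − 279)/279 = 17.158.
Solve 5066/(1 + 17.158·e^(−0.16t)) = 3230: 1 + 17.158·e^(−0.16t) = 1.5684, so e^(−0.16t) = 0.0331292.
−0.16·t = ln(0.0331292) = -3.4073, so t = 3.4073/0.16 = 21.296.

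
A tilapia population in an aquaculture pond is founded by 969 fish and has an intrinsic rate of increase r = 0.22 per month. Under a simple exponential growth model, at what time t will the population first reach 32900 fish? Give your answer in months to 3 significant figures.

Set N₀·e^(rt) = 32900: e^(0.22·t) = 32900/969 = 33.953.
0.22·t = ln(33.953) = 3.525, so t = 3.525/0.22 = 16.023.

16.0 months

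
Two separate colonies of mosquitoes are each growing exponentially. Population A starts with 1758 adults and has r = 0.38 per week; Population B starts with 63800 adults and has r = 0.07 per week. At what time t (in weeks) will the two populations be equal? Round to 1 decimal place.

11.6 weeks

Set 1758·e^(0.38t) = 63800·e^(0.07t).
e^((0.38 − 0.07)t) = 63800/1758 → e^(0.31·t) = 36.291.
0.31·t = ln(36.291) = 3.5916, so t = 3.5916/0.31 = 11.586.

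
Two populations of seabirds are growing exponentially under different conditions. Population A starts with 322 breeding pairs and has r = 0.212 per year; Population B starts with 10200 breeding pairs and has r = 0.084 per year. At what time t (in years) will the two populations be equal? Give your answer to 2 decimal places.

Set 322·e^(0.212t) = 10200·e^(0.084t).
e^((0.212 − 0.084)t) = 10200/322 → e^(0.128·t) = 31.677.
0.128·t = ln(31.677) = 3.4556, so t = 3.4556/0.128 = 26.997.

27.00 years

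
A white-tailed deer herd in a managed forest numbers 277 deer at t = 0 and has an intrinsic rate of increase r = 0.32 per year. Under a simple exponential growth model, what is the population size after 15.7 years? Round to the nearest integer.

42109 deer

N(t) = N₀·e^(rt) = 277 × e^(0.32×15.7) = 277 × e^5.024.
e^5.024 ≈ 152.02, so N ≈ 277 × 152.02 = 42109.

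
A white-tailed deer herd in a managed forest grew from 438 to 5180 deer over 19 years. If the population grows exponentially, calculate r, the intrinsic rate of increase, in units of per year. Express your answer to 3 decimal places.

0.130 per year

From N(t) = N₀·e^(rt): e^(r·19) = 5180/438 = 11.826.
r·19 = ln(11.826) = 2.4703, so r = 2.4703/19 = 0.13002.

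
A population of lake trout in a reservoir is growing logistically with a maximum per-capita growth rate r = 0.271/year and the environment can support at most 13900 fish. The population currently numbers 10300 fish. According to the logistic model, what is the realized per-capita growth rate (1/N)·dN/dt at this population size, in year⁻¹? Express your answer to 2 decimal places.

0.07 per year

(1/N)·dN/dt = r(1 − N/K) = 0.271 × (1 − 10300/13900).
= 0.271 × 0.25899 = 0.070187.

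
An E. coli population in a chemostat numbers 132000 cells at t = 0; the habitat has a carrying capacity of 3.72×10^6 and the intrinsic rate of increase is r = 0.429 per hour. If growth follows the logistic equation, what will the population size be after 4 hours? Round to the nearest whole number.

631917 cells

A = (K − N₀)/N₀ = (3.72×10^6 − 132000)/132000 = 27.182.
N(t) = K/(1 + A·e^(−rt)) = 3.72×10^6/(1 + 27.182×e^(−0.429×4)).
e^(−1.716) = 0.17978; denominator = 1 + 27.182×0.17978 = 5.8869.
N = 3.72×10^6/5.8869 = 631917.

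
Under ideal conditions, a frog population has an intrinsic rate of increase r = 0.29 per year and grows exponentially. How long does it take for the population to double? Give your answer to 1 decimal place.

2.4 years

Doubling time t_d = ln(2)/r = 0.6931/0.29 = 2.3902.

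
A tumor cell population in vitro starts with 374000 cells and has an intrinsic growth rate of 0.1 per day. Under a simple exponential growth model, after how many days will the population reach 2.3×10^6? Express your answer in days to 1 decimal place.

18.2 days

Set N₀·e^(rt) = 2.3×10^6: e^(0.1·t) = 2.3×10^6/374000 = 6.1497.
0.1·t = ln(6.1497) = 1.8164, so t = 1.8164/0.1 = 18.164.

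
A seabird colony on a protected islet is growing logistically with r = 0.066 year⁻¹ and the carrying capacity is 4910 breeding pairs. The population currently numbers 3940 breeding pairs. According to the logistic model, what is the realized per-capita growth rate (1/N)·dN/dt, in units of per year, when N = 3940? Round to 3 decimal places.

0.013 per year

(1/N)·dN/dt = r(1 − N/K) = 0.066 × (1 − 3940/4910).
= 0.066 × 0.19756 = 0.013039.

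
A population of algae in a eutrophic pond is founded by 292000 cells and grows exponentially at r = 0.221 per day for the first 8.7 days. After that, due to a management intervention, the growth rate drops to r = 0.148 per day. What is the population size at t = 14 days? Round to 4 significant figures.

Phase 1: N(8.7) = 292000·e^(0.221×8.7) = 292000·e^1.923 = 1.997105×10^6.
Phase 2 runs for 14 − 8.7 = 5.3 days at r = 0.148.
N(14) = 1.997105×10^6·e^(0.148×5.3) = 1.997105×10^6·e^0.7844 = 4.37584×10^6.

4376000 cells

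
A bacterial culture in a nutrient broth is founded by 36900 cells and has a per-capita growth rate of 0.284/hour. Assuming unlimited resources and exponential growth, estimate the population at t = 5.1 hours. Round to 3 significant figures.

N(t) = N₀·e^(rt) = 36900 × e^(0.284×5.1) = 36900 × e^1.448.
e^1.448 ≈ 4.2563, so N ≈ 36900 × 4.2563 = 157057.

157000 cells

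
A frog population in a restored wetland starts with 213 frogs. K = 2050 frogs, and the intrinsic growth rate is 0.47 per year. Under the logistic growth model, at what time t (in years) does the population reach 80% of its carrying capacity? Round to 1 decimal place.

A = (K − N₀)/N₀ = (2050 − 213)/213 = 8.6244.
Solve 2050/(1 + 8.6244·e^(−0.47t)) = 1640: 1 + 8.6244·e^(−0.47t) = 1.25, so e^(−0.47t) = 0.0289875.
−0.47·t = ln(0.0289875) = -3.5409, so t = 3.5409/0.47 = 7.5338.

7.5 years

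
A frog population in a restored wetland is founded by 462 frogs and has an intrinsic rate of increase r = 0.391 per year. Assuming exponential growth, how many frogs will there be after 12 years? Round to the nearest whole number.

N(t) = N₀·e^(rt) = 462 × e^(0.391×12) = 462 × e^4.692.
e^4.692 ≈ 109.07, so N ≈ 462 × 109.07 = 50390.9.

50391 frogs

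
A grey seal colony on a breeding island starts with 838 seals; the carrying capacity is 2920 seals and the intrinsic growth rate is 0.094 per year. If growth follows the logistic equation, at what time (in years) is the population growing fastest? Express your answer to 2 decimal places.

Logistic growth is fastest at N = K/2 = 1460.
A = (K − N₀)/N₀ = 2.4845. Set K/(1 + A·e^(−rt)) = K/2 → A·e^(−rt) = 1.
e^(−0.094t) = 1/2.4845 = 0.402498, so t = ln(2.4845)/0.094 = 0.91007/0.094 = 9.6816.

9.68 years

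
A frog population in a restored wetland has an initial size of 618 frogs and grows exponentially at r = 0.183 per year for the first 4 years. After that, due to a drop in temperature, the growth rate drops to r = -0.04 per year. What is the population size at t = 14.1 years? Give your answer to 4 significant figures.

Phase 1: N(4) = 618·e^(0.183×4) = 618·e^0.732 = 1284.97.
Phase 2 runs for 14.1 − 4 = 10.1 years at r = -0.04.
N(14.1) = 1284.97·e^(-0.04×10.1) = 1284.97·e^-0.404 = 857.901.

857.9 frogs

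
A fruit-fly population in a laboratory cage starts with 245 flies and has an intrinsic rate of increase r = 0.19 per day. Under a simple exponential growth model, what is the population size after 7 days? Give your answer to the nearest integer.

N(t) = N₀·e^(rt) = 245 × e^(0.19×7) = 245 × e^1.33.
e^1.33 ≈ 3.781, so N ≈ 245 × 3.781 = 926.356.

926 flies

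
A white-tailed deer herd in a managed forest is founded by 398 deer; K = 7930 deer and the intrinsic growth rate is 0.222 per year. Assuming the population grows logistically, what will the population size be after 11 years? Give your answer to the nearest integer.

A = (K − N₀)/N₀ = (7930 − 398)/398 = 18.925.
N(t) = K/(1 + A·e^(−rt)) = 7930/(1 + 18.925×e^(−0.222×11)).
e^(−2.442) = 0.086987; denominator = 1 + 18.925×0.086987 = 2.6462.
N = 7930/2.6462 = 2996.76.

2997 deer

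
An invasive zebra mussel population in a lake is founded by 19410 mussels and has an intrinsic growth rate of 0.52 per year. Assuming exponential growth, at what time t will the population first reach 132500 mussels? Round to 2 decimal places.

3.69 years

Set N₀·e^(rt) = 132500: e^(0.52·t) = 132500/19410 = 6.8264.
0.52·t = ln(6.8264) = 1.9208, so t = 1.9208/0.52 = 3.6938.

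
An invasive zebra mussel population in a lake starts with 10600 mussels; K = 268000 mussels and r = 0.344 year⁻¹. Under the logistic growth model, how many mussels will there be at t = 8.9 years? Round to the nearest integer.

A = (K − N₀)/N₀ = (268000 − 10600)/10600 = 24.283.
N(t) = K/(1 + A·e^(−rt)) = 268000/(1 + 24.283×e^(−0.344×8.9)).
e^(−3.062) = 0.046813; denominator = 1 + 24.283×0.046813 = 2.1368.
N = 268000/2.1368 = 125424.

125424 mussels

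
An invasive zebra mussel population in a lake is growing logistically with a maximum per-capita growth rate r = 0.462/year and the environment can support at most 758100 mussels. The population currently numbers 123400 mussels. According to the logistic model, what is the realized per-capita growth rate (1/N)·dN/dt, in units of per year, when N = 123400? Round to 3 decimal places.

(1/N)·dN/dt = r(1 − N/K) = 0.462 × (1 − 123400/758100).
= 0.462 × 0.83722 = 0.3868.

0.387 per year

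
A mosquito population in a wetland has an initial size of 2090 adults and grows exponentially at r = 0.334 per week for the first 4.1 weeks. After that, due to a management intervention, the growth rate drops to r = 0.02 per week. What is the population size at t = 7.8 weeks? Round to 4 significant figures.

8851 adults

Phase 1: N(4.1) = 2090·e^(0.334×4.1) = 2090·e^1.369 = 8219.95.
Phase 2 runs for 7.8 − 4.1 = 3.7 weeks at r = 0.02.
N(7.8) = 8219.95·e^(0.02×3.7) = 8219.95·e^0.074 = 8851.3.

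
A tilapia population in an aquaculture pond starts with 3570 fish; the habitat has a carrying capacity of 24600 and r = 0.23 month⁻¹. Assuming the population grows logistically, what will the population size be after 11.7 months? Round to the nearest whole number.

A = (K − N₀)/N₀ = (24600 − 3570)/3570 = 5.8908.
N(t) = K/(1 + A·e^(−rt)) = 24600/(1 + 5.8908×e^(−0.23×11.7)).
e^(−2.691) = 0.067813; denominator = 1 + 5.8908×0.067813 = 1.3995.
N = 24600/1.3995 = 17578.1.

17578 fish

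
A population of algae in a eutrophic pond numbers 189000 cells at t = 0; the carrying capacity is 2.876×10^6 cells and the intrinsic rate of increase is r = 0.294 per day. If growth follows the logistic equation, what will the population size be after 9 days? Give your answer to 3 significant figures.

A = (K − N₀)/N₀ = (2.876×10^6 − 189000)/189000 = 14.217.
N(t) = K/(1 + A·e^(−rt)) = 2.876×10^6/(1 + 14.217×e^(−0.294×9)).
e^(−2.646) = 0.070934; denominator = 1 + 14.217×0.070934 = 2.0085.
N = 2.876×10^6/2.0085 = 1.431936×10^6.

1430000 cells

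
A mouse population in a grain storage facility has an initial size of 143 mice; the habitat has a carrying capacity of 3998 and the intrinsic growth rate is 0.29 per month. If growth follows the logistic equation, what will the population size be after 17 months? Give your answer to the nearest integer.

A = (K − N₀)/N₀ = (3998 − 143)/143 = 26.958.
N(t) = K/(1 + A·e^(−rt)) = 3998/(1 + 26.958×e^(−0.29×17)).
e^(−4.93) = 0.0072265; denominator = 1 + 26.958×0.0072265 = 1.1948.
N = 3998/1.1948 = 3346.13.

3346 mice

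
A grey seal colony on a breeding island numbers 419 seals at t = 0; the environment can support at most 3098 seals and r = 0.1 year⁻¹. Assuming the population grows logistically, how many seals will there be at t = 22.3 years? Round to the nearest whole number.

A = (K − N₀)/N₀ = (3098 − 419)/419 = 6.3938.
N(t) = K/(1 + A·e^(−rt)) = 3098/(1 + 6.3938×e^(−0.1×22.3)).
e^(−2.23) = 0.10753; denominator = 1 + 6.3938×0.10753 = 1.6875.
N = 3098/1.6875 = 1835.84.

1836 seals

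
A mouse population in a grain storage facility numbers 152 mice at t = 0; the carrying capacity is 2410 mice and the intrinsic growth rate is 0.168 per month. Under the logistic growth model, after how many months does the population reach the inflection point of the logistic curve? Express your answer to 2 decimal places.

16.06 months

Logistic growth is fastest at N = K/2 = 1205.
A = (K − N₀)/N₀ = 14.855. Set K/(1 + A·e^(−rt)) = K/2 → A·e^(−rt) = 1.
e^(−0.168t) = 1/14.855 = 0.0673162, so t = ln(14.855)/0.168 = 2.6984/0.168 = 16.062.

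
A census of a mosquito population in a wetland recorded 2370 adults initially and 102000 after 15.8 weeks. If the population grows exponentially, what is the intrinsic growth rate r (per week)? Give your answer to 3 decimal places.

From N(t) = N₀·e^(rt): e^(r·15.8) = 102000/2370 = 43.038.
r·15.8 = ln(43.038) = 3.7621, so r = 3.7621/15.8 = 0.23811.

0.238 per week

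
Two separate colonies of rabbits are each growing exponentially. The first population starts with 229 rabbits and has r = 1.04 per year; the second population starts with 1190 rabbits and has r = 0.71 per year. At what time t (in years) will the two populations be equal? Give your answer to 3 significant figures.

4.99 years

Set 229·e^(1.04t) = 1190·e^(0.71t).
e^((1.04 − 0.71)t) = 1190/229 → e^(0.33·t) = 5.1965.
0.33·t = ln(5.1965) = 1.648, so t = 1.648/0.33 = 4.9939.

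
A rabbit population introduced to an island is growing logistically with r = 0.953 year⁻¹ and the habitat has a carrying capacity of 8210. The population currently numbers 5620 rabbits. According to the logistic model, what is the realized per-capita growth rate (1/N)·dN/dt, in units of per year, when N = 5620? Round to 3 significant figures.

(1/N)·dN/dt = r(1 − N/K) = 0.953 × (1 − 5620/8210).
= 0.953 × 0.31547 = 0.30064.

0.301 per year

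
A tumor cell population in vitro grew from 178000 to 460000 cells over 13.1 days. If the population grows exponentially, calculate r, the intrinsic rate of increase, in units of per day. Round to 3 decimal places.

0.072 per day

From N(t) = N₀·e^(rt): e^(r·13.1) = 460000/178000 = 2.5843.
r·13.1 = ln(2.5843) = 0.94944, so r = 0.94944/13.1 = 0.072477.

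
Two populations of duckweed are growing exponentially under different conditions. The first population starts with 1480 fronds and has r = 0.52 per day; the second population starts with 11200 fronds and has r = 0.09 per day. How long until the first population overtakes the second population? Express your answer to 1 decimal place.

4.7 days

Set 1480·e^(0.52t) = 11200·e^(0.09t).
e^((0.52 − 0.09)t) = 11200/1480 → e^(0.43·t) = 7.5676.
0.43·t = ln(7.5676) = 2.0239, so t = 2.0239/0.43 = 4.7067.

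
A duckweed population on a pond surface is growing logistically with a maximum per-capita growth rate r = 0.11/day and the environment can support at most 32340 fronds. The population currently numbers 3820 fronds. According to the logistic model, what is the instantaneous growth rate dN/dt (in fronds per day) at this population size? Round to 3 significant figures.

371 fronds per day

dN/dt = rN(1 − N/K) = 0.11 × 3820 × (1 − 3820/32340).
1 − 3820/32340 = 0.88188; dN/dt = 0.11 × 3820 × 0.88188 = 370.57.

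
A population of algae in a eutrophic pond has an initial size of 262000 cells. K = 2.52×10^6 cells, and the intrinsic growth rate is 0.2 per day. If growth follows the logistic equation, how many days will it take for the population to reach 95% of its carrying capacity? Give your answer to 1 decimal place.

A = (K − N₀)/N₀ = (2.52×10^6 − 262000)/262000 = 8.6183.
Solve 2.52×10^6/(1 + 8.6183·e^(−0.2t)) = 2.394×10^6: 1 + 8.6183·e^(−0.2t) = 1.0526, so e^(−0.2t) = 0.00610694.
−0.2·t = ln(0.00610694) = -5.0983, so t = 5.0983/0.2 = 25.492.

25.5 days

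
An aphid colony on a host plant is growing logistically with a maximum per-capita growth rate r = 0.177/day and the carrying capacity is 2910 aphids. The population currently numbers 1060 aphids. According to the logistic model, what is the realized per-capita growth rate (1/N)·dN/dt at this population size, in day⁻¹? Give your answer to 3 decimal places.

0.113 per day

(1/N)·dN/dt = r(1 − N/K) = 0.177 × (1 − 1060/2910).
= 0.177 × 0.63574 = 0.11253.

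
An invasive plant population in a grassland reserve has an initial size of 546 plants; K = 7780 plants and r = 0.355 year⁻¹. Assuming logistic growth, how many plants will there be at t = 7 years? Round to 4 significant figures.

3698 plants

A = (K − N₀)/N₀ = (7780 − 546)/546 = 13.249.
N(t) = K/(1 + A·e^(−rt)) = 7780/(1 + 13.249×e^(−0.355×7)).
e^(−2.485) = 0.083326; denominator = 1 + 13.249×0.083326 = 2.104.
N = 7780/2.104 = 3697.74.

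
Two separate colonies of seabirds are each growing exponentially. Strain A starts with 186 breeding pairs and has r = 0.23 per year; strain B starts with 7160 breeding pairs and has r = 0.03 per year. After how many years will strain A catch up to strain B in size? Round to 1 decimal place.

18.3 years

Set 186·e^(0.23t) = 7160·e^(0.03t).
e^((0.23 − 0.03)t) = 7160/186 → e^(0.2·t) = 38.495.
0.2·t = ln(38.495) = 3.6505, so t = 3.6505/0.2 = 18.253.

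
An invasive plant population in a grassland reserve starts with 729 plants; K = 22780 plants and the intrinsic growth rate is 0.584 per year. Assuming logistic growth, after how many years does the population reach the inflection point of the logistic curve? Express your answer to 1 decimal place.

5.8 years

Logistic growth is fastest at N = K/2 = 11390.
A = (K − N₀)/N₀ = 30.248. Set K/(1 + A·e^(−rt)) = K/2 → A·e^(−rt) = 1.
e^(−0.584t) = 1/30.248 = 0.0330597, so t = ln(30.248)/0.584 = 3.4094/0.584 = 5.8381.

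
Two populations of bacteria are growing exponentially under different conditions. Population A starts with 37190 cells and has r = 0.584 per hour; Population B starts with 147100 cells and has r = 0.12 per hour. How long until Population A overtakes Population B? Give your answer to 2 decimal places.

2.96 hours

Set 37190·e^(0.584t) = 147100·e^(0.12t).
e^((0.584 − 0.12)t) = 147100/37190 → e^(0.464·t) = 3.9554.
0.464·t = ln(3.9554) = 1.3751, so t = 1.3751/0.464 = 2.9635.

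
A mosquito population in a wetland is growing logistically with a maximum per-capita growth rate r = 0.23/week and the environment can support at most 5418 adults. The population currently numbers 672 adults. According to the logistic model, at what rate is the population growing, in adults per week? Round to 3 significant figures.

135 adults per week

dN/dt = rN(1 − N/K) = 0.23 × 672 × (1 − 672/5418).
1 − 672/5418 = 0.87597; dN/dt = 0.23 × 672 × 0.87597 = 135.39.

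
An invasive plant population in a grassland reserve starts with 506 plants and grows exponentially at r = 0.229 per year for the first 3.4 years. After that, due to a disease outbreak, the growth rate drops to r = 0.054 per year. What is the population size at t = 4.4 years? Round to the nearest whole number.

1163 plants

Phase 1: N(3.4) = 506·e^(0.229×3.4) = 506·e^0.7786 = 1102.28.
Phase 2 runs for 4.4 − 3.4 = 1 years at r = 0.054.
N(4.4) = 1102.28·e^(0.054×1) = 1102.28·e^0.054 = 1163.44.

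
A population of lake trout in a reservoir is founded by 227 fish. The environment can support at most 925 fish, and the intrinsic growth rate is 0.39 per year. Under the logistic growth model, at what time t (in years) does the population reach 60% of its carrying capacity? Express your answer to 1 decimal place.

3.9 years

A = (K − N₀)/N₀ = (925 − 227)/227 = 3.0749.
Solve 925/(1 + 3.0749·e^(−0.39t)) = 555: 1 + 3.0749·e^(−0.39t) = 1.6667, so e^(−0.39t) = 0.21681.
−0.39·t = ln(0.21681) = -1.5287, so t = 1.5287/0.39 = 3.9198.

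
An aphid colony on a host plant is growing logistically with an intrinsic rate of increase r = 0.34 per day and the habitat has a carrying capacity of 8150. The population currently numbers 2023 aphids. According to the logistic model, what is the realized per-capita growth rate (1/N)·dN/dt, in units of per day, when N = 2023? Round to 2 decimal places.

0.26 per day

(1/N)·dN/dt = r(1 − N/K) = 0.34 × (1 − 2023/8150).
= 0.34 × 0.75178 = 0.2556.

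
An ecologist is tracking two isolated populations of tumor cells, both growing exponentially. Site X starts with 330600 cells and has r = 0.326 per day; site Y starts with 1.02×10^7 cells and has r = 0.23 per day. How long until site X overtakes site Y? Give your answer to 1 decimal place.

35.7 days

Set 330600·e^(0.326t) = 1.02×10^7·e^(0.23t).
e^((0.326 − 0.23)t) = 1.02×10^7/330600 → e^(0.096·t) = 30.853.
0.096·t = ln(30.853) = 3.4292, so t = 3.4292/0.096 = 35.721.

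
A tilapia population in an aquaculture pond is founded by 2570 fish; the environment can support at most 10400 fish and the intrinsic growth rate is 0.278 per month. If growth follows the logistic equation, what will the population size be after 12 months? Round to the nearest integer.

9383 fish

A = (K − N₀)/N₀ = (10400 − 2570)/2570 = 3.0467.
N(t) = K/(1 + A·e^(−rt)) = 10400/(1 + 3.0467×e^(−0.278×12)).
e^(−3.336) = 0.035579; denominator = 1 + 3.0467×0.035579 = 1.1084.
N = 10400/1.1084 = 9382.91.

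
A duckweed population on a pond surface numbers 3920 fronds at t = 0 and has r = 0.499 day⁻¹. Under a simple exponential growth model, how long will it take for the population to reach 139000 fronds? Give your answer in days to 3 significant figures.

7.15 days

Set N₀·e^(rt) = 139000: e^(0.499·t) = 139000/3920 = 35.459.
0.499·t = ln(35.459) = 3.5684, so t = 3.5684/0.499 = 7.1511.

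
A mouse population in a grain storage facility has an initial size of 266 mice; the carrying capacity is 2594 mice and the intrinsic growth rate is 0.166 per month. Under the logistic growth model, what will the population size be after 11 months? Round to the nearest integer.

1077 mice

A = (K − N₀)/N₀ = (2594 − 266)/266 = 8.7519.
N(t) = K/(1 + A·e^(−rt)) = 2594/(1 + 8.7519×e^(−0.166×11)).
e^(−1.826) = 0.16106; denominator = 1 + 8.7519×0.16106 = 2.4095.
N = 2594/2.4095 = 1076.55.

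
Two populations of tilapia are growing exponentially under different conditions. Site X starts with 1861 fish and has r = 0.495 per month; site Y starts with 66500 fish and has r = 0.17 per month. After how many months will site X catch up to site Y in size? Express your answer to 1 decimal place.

Set 1861·e^(0.495t) = 66500·e^(0.17t).
e^((0.495 − 0.17)t) = 66500/1861 → e^(0.325·t) = 35.733.
0.325·t = ln(35.733) = 3.5761, so t = 3.5761/0.325 = 11.003.

11.0 months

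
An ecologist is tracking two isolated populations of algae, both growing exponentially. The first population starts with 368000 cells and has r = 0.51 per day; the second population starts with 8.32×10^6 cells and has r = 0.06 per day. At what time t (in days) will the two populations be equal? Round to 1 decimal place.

6.9 days

Set 368000·e^(0.51t) = 8.32×10^6·e^(0.06t).
e^((0.51 − 0.06)t) = 8.32×10^6/368000 → e^(0.45·t) = 22.609.
0.45·t = ln(22.609) = 3.1183, so t = 3.1183/0.45 = 6.9296.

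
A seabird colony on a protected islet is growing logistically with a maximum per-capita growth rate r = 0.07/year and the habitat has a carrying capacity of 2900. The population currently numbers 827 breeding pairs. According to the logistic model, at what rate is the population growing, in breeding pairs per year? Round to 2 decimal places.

dN/dt = rN(1 − N/K) = 0.07 × 827 × (1 − 827/2900).
1 − 827/2900 = 0.71483; dN/dt = 0.07 × 827 × 0.71483 = 41.381.

41.38 breeding pairs per year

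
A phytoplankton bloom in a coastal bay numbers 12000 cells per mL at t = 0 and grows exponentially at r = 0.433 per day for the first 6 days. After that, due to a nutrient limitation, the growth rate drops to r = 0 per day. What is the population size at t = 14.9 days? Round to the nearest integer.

Phase 1: N(6) = 12000·e^(0.433×6) = 12000·e^2.598 = 161242.
Phase 2 runs for 14.9 − 6 = 8.9 days at r = 0.
N(14.9) = 161242·e^(0×8.9) = 161242·e^0 = 161242.

161242 cells per mL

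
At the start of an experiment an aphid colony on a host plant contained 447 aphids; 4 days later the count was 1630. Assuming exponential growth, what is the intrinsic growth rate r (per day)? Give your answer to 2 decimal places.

From N(t) = N₀·e^(rt): e^(r·4) = 1630/447 = 3.6465.
r·4 = ln(3.6465) = 1.2938, so r = 1.2938/4 = 0.32344.

0.32 per day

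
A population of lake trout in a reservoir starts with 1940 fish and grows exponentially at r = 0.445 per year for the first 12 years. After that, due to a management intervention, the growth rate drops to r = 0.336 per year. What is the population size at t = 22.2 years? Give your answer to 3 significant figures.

Phase 1: N(12) = 1940·e^(0.445×12) = 1940·e^5.34 = 404515.
Phase 2 runs for 22.2 − 12 = 10.2 years at r = 0.336.
N(22.2) = 404515·e^(0.336×10.2) = 404515·e^3.427 = 1.245513×10^7.

12500000 fish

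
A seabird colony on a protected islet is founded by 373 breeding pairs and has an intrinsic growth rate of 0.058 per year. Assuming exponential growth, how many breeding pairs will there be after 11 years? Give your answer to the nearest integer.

706 breeding pairs

N(t) = N₀·e^(rt) = 373 × e^(0.058×11) = 373 × e^0.638.
e^0.638 ≈ 1.8927, so N ≈ 373 × 1.8927 = 705.974.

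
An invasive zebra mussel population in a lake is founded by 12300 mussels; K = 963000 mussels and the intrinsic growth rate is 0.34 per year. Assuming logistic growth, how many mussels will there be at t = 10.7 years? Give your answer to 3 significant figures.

317000 mussels

A = (K − N₀)/N₀ = (963000 − 12300)/12300 = 77.293.
N(t) = K/(1 + A·e^(−rt)) = 963000/(1 + 77.293×e^(−0.34×10.7)).
e^(−3.638) = 0.026305; denominator = 1 + 77.293×0.026305 = 3.0332.
N = 963000/3.0332 = 317489.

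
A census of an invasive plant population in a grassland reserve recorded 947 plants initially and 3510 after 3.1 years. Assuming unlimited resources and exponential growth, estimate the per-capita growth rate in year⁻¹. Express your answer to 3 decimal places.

From N(t) = N₀·e^(rt): e^(r·3.1) = 3510/947 = 3.7064.
r·3.1 = ln(3.7064) = 1.3101, so r = 1.3101/3.1 = 0.4226.

0.423 per year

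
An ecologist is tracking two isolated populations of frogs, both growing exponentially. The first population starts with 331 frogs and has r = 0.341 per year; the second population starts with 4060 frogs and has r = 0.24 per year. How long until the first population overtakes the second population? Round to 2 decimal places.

Set 331·e^(0.341t) = 4060·e^(0.24t).
e^((0.341 − 0.24)t) = 4060/331 → e^(0.101·t) = 12.266.
0.101·t = ln(12.266) = 2.5068, so t = 2.5068/0.101 = 24.82.

24.82 years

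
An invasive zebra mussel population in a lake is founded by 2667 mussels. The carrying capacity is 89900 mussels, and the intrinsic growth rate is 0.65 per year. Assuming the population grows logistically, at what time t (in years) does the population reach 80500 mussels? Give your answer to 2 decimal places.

A = (K − N₀)/N₀ = (89900 − 2667)/2667 = 32.708.
Solve 89900/(1 + 32.708·e^(−0.65t)) = 80500: 1 + 32.708·e^(−0.65t) = 1.1168, so e^(−0.65t) = 0.00357005.
−0.65·t = ln(0.00357005) = -5.6352, so t = 5.6352/0.65 = 8.6695.

8.67 years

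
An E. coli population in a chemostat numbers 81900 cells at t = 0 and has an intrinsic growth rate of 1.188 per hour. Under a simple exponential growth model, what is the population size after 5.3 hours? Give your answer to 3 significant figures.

44400000 cells

N(t) = N₀·e^(rt) = 81900 × e^(1.188×5.3) = 81900 × e^6.296.
e^6.296 ≈ 542.61, so N ≈ 81900 × 542.61 = 4.444017×10^7.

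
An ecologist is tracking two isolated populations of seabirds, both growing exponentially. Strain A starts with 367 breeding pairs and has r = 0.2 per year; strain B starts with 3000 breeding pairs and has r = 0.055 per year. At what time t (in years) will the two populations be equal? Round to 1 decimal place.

Set 367·e^(0.2t) = 3000·e^(0.055t).
e^((0.2 − 0.055)t) = 3000/367 → e^(0.145·t) = 8.1744.
0.145·t = ln(8.1744) = 2.101, so t = 2.101/0.145 = 14.49.

14.5 years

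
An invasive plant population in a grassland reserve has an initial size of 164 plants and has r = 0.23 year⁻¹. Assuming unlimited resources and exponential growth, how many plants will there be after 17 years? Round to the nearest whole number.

8183 plants

N(t) = N₀·e^(rt) = 164 × e^(0.23×17) = 164 × e^3.91.
e^3.91 ≈ 49.899, so N ≈ 164 × 49.899 = 8183.43.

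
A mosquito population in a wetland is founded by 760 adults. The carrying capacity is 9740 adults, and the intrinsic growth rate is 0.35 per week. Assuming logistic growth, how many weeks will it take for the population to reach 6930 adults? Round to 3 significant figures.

9.63 weeks

A = (K − N₀)/N₀ = (9740 − 760)/760 = 11.816.
Solve 9740/(1 + 11.816·e^(−0.35t)) = 6930: 1 + 11.816·e^(−0.35t) = 1.4055, so e^(−0.35t) = 0.0343171.
−0.35·t = ln(0.0343171) = -3.3721, so t = 3.3721/0.35 = 9.6346.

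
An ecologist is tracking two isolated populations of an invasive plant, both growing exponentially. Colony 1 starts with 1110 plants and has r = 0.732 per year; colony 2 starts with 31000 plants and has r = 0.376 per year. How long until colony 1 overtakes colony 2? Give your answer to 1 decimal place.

9.4 years

Set 1110·e^(0.732t) = 31000·e^(0.376t).
e^((0.732 − 0.376)t) = 31000/1110 → e^(0.356·t) = 27.928.
0.356·t = ln(27.928) = 3.3296, so t = 3.3296/0.356 = 9.3529.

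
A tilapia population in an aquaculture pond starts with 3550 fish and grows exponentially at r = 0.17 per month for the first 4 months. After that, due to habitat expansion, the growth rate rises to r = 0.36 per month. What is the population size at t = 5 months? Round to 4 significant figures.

Phase 1: N(4) = 3550·e^(0.17×4) = 3550·e^0.68 = 7007.27.
Phase 2 runs for 5 − 4 = 1 months at r = 0.36.
N(5) = 7007.27·e^(0.36×1) = 7007.27·e^0.36 = 10043.7.

10040 fish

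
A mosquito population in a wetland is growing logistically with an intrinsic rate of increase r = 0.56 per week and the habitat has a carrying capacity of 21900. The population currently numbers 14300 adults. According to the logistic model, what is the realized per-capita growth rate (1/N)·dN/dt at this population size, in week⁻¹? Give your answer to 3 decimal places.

(1/N)·dN/dt = r(1 − N/K) = 0.56 × (1 − 14300/21900).
= 0.56 × 0.34703 = 0.19434.

0.194 per week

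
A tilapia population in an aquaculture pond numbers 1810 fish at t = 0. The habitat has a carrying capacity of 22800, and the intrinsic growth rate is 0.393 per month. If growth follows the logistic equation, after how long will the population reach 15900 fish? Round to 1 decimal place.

8.4 months

A = (K − N₀)/N₀ = (22800 − 1810)/1810 = 11.597.
Solve 22800/(1 + 11.597·e^(−0.393t)) = 15900: 1 + 11.597·e^(−0.393t) = 1.434, so e^(−0.393t) = 0.0374212.
−0.393·t = ln(0.0374212) = -3.2855, so t = 3.2855/0.393 = 8.3601.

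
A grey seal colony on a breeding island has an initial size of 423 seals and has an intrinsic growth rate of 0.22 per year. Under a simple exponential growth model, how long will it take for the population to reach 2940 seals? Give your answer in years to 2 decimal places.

Set N₀·e^(rt) = 2940: e^(0.22·t) = 2940/423 = 6.9504.
0.22·t = ln(6.9504) = 1.9388, so t = 1.9388/0.22 = 8.8127.

8.81 years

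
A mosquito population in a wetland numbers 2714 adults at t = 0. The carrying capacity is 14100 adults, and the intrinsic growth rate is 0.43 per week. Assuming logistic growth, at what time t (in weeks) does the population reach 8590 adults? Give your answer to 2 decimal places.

A = (K − N₀)/N₀ = (14100 − 2714)/2714 = 4.1953.
Solve 14100/(1 + 4.1953·e^(−0.43t)) = 8590: 1 + 4.1953·e^(−0.43t) = 1.6414, so e^(−0.43t) = 0.152896.
−0.43·t = ln(0.152896) = -1.878, so t = 1.878/0.43 = 4.3674.

4.37 weeks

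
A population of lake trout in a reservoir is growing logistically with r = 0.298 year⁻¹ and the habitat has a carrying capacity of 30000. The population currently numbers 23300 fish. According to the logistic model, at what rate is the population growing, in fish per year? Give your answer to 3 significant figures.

dN/dt = rN(1 − N/K) = 0.298 × 23300 × (1 − 23300/30000).
1 − 23300/30000 = 0.22333; dN/dt = 0.298 × 23300 × 0.22333 = 1550.7.

1550 fish per year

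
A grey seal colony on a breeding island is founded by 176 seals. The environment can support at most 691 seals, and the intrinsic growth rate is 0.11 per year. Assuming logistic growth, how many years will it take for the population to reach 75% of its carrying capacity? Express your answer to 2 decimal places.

19.75 years

A = (K − N₀)/N₀ = (691 − 176)/176 = 2.9261.
Solve 691/(1 + 2.9261·e^(−0.11t)) = 518.25: 1 + 2.9261·e^(−0.11t) = 1.3333, so e^(−0.11t) = 0.113916.
−0.11·t = ln(0.113916) = -2.1723, so t = 2.1723/0.11 = 19.748.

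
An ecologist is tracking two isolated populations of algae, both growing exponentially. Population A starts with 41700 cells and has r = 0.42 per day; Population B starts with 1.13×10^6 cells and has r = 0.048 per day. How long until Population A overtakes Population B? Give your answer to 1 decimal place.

Set 41700·e^(0.42t) = 1.13×10^6·e^(0.048t).
e^((0.42 − 0.048)t) = 1.13×10^6/41700 → e^(0.372·t) = 27.098.
0.372·t = ln(27.098) = 3.2995, so t = 3.2995/0.372 = 8.8695.

8.9 days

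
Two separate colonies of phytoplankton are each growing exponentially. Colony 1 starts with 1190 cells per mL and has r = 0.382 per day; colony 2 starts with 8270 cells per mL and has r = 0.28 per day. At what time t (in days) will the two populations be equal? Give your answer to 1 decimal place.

19.0 days

Set 1190·e^(0.382t) = 8270·e^(0.28t).
e^((0.382 − 0.28)t) = 8270/1190 → e^(0.102·t) = 6.9496.
0.102·t = ln(6.9496) = 1.9387, so t = 1.9387/0.102 = 19.007.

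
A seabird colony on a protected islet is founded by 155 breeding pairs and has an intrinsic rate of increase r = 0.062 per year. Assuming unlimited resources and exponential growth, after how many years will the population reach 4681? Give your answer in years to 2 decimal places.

54.97 years

Set N₀·e^(rt) = 4681: e^(0.062·t) = 4681/155 = 30.2.
0.062·t = ln(30.2) = 3.4078, so t = 3.4078/0.062 = 54.965.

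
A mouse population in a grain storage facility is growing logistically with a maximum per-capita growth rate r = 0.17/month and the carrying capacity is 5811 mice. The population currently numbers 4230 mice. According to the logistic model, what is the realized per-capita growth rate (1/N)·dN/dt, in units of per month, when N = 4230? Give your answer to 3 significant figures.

0.0463 per month

(1/N)·dN/dt = r(1 − N/K) = 0.17 × (1 − 4230/5811).
= 0.17 × 0.27207 = 0.046252.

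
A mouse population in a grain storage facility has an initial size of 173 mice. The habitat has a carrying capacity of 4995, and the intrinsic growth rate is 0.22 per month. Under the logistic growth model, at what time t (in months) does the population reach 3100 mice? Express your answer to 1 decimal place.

17.4 months

A = (K − N₀)/N₀ = (4995 − 173)/173 = 27.873.
Solve 4995/(1 + 27.873·e^(−0.22t)) = 3100: 1 + 27.873·e^(−0.22t) = 1.6113, so e^(−0.22t) = 0.0219314.
−0.22·t = ln(0.0219314) = -3.8198, so t = 3.8198/0.22 = 17.363.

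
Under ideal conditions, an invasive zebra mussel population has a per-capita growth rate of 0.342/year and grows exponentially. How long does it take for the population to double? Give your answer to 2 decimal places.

2.03 years

Doubling time t_d = ln(2)/r = 0.6931/0.342 = 2.0267.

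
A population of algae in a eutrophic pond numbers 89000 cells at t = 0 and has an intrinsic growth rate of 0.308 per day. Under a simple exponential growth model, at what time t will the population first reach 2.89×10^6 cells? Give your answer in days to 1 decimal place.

Set N₀·e^(rt) = 2.89×10^6: e^(0.308·t) = 2.89×10^6/89000 = 32.472.
0.308·t = ln(32.472) = 3.4804, so t = 3.4804/0.308 = 11.3.

11.3 days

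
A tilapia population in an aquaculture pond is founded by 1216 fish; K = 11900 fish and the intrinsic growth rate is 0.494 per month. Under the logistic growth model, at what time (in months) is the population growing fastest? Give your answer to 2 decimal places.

4.40 months

Logistic growth is fastest at N = K/2 = 5950.
A = (K − N₀)/N₀ = 8.7862. Set K/(1 + A·e^(−rt)) = K/2 → A·e^(−rt) = 1.
e^(−0.494t) = 1/8.7862 = 0.113815, so t = ln(8.7862)/0.494 = 2.1732/0.494 = 4.3992.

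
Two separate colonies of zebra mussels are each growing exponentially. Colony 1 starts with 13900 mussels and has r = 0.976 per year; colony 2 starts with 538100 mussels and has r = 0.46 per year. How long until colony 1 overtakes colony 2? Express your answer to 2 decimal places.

Set 13900·e^(0.976t) = 538100·e^(0.46t).
e^((0.976 − 0.46)t) = 538100/13900 → e^(0.516·t) = 38.712.
0.516·t = ln(38.712) = 3.6562, so t = 3.6562/0.516 = 7.0856.

7.09 years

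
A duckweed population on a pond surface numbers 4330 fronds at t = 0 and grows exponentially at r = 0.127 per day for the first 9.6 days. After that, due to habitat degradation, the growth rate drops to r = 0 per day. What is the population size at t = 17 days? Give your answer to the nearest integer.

Phase 1: N(9.6) = 4330·e^(0.127×9.6) = 4330·e^1.219 = 14654.8.
Phase 2 runs for 17 − 9.6 = 7.4 days at r = 0.
N(17) = 14654.8·e^(0×7.4) = 14654.8·e^-0 = 14654.8.

14655 fronds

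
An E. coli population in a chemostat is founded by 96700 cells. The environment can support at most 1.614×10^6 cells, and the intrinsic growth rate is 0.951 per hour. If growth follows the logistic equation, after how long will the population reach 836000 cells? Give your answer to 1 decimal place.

A = (K − N₀)/N₀ = (1.614×10^6 − 96700)/96700 = 15.691.
Solve 1.614×10^6/(1 + 15.691·e^(−0.951t)) = 836000: 1 + 15.691·e^(−0.951t) = 1.9306, so e^(−0.951t) = 0.0593101.
−0.951·t = ln(0.0593101) = -2.825, so t = 2.825/0.951 = 2.9705.

3.0 hours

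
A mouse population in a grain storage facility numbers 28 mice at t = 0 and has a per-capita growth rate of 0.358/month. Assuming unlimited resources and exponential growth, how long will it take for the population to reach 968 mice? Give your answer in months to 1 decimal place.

Set N₀·e^(rt) = 968: e^(0.358·t) = 968/28 = 34.571.
0.358·t = ln(34.571) = 3.543, so t = 3.543/0.358 = 9.8967.

9.9 months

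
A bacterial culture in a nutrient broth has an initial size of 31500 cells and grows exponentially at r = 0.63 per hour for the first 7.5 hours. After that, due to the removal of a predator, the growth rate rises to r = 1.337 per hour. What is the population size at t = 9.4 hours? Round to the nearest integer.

45039157 cells

Phase 1: N(7.5) = 31500·e^(0.63×7.5) = 31500·e^4.725 = 3.551011×10^6.
Phase 2 runs for 9.4 − 7.5 = 1.9 hours at r = 1.337.
N(9.4) = 3.551011×10^6·e^(1.337×1.9) = 3.551011×10^6·e^2.54 = 4.503916×10^7.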